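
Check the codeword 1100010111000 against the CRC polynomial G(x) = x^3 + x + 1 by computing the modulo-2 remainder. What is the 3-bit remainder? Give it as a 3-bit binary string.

Modulo-2 division of 1100010111000 by 1011:
  pos 0: 1100 XOR 1011 = 0111
  pos 1: 1110 XOR 1011 = 0101
  pos 2: 1011 XOR 1011 = 0000
  pos 7: 1110 XOR 1011 = 0101
  pos 8: 1010 XOR 1011 = 0001
Remainder = 010 (nonzero — an error is detected).

010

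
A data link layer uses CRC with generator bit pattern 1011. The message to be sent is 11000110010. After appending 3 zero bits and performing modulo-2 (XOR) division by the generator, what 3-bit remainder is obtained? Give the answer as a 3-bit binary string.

Append 3 zeros: 11000110010000. Divide by 1011 (XOR where the leading bit is 1):
  pos 0: 1100 XOR 1011 = 0111
  pos 1: 1110 XOR 1011 = 0101
  pos 2: 1011 XOR 1011 = 0000
  pos 6: 1001 XOR 1011 = 0010
  pos 8: 1000 XOR 1011 = 0011
  pos 10: 1100 XOR 1011 = 0111
Remainder (last 3 bits) = 111. This is the CRC / FCS.

111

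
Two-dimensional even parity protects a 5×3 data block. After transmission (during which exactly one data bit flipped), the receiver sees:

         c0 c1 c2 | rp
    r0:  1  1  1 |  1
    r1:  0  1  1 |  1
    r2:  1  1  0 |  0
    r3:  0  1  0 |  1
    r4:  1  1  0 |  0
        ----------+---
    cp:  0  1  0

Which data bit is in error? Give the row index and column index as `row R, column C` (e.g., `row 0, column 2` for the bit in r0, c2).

Recompute each row's even parity and compare to rp:
  r0: data parity 1, sent rp 1 → ok
  r1: data parity 0, sent rp 1 → mismatch
  r2: data parity 0, sent rp 0 → ok
  r3: data parity 1, sent rp 1 → ok
  r4: data parity 0, sent rp 0 → ok
Recompute each column's even parity and compare to cp:
  c0: data parity 1, sent cp 0 → mismatch
  c1: data parity 1, sent cp 1 → ok
  c2: data parity 0, sent cp 0 → ok
Exactly one row (r1) and one column (c0) fail → the flipped bit is at their intersection.

row 1, column 0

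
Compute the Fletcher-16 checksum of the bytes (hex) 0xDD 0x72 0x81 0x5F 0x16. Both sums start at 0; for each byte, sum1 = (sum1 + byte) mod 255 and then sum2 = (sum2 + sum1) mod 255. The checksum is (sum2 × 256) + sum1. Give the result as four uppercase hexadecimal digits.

Running sums (mod 255):
  after byte 0 (0xDD): sum1=221, sum2=221
  after byte 1 (0x72): sum1=80, sum2=46
  after byte 2 (0x81): sum1=209, sum2=0
  after byte 3 (0x5F): sum1=49, sum2=49
  after byte 4 (0x16): sum1=71, sum2=120
Checksum = sum2·256 + sum1 = 120·256 + 71 = 30791 = 0x7847.

7847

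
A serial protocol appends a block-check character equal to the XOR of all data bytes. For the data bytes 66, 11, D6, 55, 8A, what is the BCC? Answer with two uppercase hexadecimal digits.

7E

XOR the bytes together:
  start with 0x66
  0x66 ⊕ 0x11 = 0x77
  0x77 ⊕ 0xD6 = 0xA1
  0xA1 ⊕ 0x55 = 0xF4
  0xF4 ⊕ 0x8A = 0x7E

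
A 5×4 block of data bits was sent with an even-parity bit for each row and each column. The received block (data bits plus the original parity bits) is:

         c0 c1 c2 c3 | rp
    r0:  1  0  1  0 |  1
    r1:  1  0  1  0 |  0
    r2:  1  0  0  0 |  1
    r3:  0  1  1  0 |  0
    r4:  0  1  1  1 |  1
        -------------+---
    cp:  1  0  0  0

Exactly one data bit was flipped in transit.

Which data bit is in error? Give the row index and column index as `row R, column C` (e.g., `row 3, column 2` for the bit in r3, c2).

Recompute each row's even parity and compare to rp:
  r0: data parity 0, sent rp 1 → mismatch
  r1: data parity 0, sent rp 0 → ok
  r2: data parity 1, sent rp 1 → ok
  r3: data parity 0, sent rp 0 → ok
  r4: data parity 1, sent rp 1 → ok
Recompute each column's even parity and compare to cp:
  c0: data parity 1, sent cp 1 → ok
  c1: data parity 0, sent cp 0 → ok
  c2: data parity 0, sent cp 0 → ok
  c3: data parity 1, sent cp 0 → mismatch
Exactly one row (r0) and one column (c3) fail → the flipped bit is at their intersection.

row 0, column 3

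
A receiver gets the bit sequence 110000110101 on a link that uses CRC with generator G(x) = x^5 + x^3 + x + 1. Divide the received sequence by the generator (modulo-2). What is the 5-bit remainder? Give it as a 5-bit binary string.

Modulo-2 division of 110000110101 by 101011:
  pos 0: 110000 XOR 101011 = 011011
  pos 1: 110111 XOR 101011 = 011100
  pos 2: 111001 XOR 101011 = 010010
  pos 3: 100100 XOR 101011 = 001111
  pos 5: 111110 XOR 101011 = 010101
  pos 6: 101011 XOR 101011 = 000000
Remainder = 00000 (zero — the frame passes the CRC check).

00000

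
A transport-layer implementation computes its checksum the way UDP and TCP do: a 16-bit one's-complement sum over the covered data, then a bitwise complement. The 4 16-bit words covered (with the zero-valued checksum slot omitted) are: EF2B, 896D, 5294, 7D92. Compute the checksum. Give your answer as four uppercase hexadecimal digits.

One's-complement addition (fold any carry out of bit 15 back into bit 0):
  0xEF2B + 0x896D = 0x17898 → wrap carry → 0x7899
  0x7899 + 0x5294 = 0x0CB2D
  0xCB2D + 0x7D92 = 0x148BF → wrap carry → 0x48C0
One's-complement sum = 0x48C0.
Checksum = ~0x48C0 & 0xFFFF = 0xB73F.

B73F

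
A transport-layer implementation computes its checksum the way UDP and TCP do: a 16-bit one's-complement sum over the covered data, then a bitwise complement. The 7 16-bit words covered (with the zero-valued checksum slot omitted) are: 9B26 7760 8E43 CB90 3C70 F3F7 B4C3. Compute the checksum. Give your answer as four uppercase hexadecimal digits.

One's-complement addition (fold any carry out of bit 15 back into bit 0):
  0x9B26 + 0x7760 = 0x11286 → wrap carry → 0x1287
  0x1287 + 0x8E43 = 0x0A0CA
  0xA0CA + 0xCB90 = 0x16C5A → wrap carry → 0x6C5B
  0x6C5B + 0x3C70 = 0x0A8CB
  0xA8CB + 0xF3F7 = 0x19CC2 → wrap carry → 0x9CC3
  0x9CC3 + 0xB4C3 = 0x15186 → wrap carry → 0x5187
One's-complement sum = 0x5187.
Checksum = ~0x5187 & 0xFFFF = 0xAE78.

AE78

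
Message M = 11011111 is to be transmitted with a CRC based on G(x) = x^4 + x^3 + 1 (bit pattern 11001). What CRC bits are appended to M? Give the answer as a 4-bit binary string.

0011

Append 4 zeros: 110111110000. Divide by 11001 (XOR where the leading bit is 1):
  pos 0: 11011 XOR 11001 = 00010
  pos 3: 10111 XOR 11001 = 01110
  pos 4: 11100 XOR 11001 = 00101
  pos 6: 10100 XOR 11001 = 01101
  pos 7: 11010 XOR 11001 = 00011
Remainder (last 4 bits) = 0011. This is the CRC / FCS.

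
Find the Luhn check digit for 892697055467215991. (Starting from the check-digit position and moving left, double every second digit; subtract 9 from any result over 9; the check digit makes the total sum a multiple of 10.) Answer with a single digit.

0

Partial digits right→left: 1 9 9 5 1 2 7 6 4 5 5 0 7 9 6 2 9 8
Double every second digit counting from the check-digit position (so the 1st, 3rd, 5th, ... of the partial from the right).
  doubled (with −9 where >9): 2 9 2 5 8 1 5 3 9 → sum 44
  kept as-is: 9 5 2 6 5 0 9 2 8 → sum 46
Total = 44 + 46 = 90.
Check digit = (10 − (90 mod 10)) mod 10 = 0.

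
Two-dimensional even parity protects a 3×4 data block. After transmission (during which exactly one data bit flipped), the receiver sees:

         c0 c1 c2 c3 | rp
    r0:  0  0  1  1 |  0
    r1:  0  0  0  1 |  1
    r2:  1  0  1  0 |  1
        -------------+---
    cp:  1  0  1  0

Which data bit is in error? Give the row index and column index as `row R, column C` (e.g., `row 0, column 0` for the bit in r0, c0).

row 2, column 2

Recompute each row's even parity and compare to rp:
  r0: data parity 0, sent rp 0 → ok
  r1: data parity 1, sent rp 1 → ok
  r2: data parity 0, sent rp 1 → mismatch
Recompute each column's even parity and compare to cp:
  c0: data parity 1, sent cp 1 → ok
  c1: data parity 0, sent cp 0 → ok
  c2: data parity 0, sent cp 1 → mismatch
  c3: data parity 0, sent cp 0 → ok
Exactly one row (r2) and one column (c2) fail → the flipped bit is at their intersection.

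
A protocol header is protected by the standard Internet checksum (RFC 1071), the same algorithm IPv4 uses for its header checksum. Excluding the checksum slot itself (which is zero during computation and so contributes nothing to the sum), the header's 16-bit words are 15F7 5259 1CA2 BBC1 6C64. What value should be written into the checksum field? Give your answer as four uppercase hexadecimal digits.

52E7

One's-complement addition (fold any carry out of bit 15 back into bit 0):
  0x15F7 + 0x5259 = 0x06850
  0x6850 + 0x1CA2 = 0x084F2
  0x84F2 + 0xBBC1 = 0x140B3 → wrap carry → 0x40B4
  0x40B4 + 0x6C64 = 0x0AD18
One's-complement sum = 0xAD18.
Checksum = ~0xAD18 & 0xFFFF = 0x52E7.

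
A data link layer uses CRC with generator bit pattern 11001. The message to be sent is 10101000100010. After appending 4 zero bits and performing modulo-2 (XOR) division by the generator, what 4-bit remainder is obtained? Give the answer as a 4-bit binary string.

1101

Append 4 zeros: 101010001000100000. Divide by 11001 (XOR where the leading bit is 1):
  pos 0: 10101 XOR 11001 = 01100
  pos 1: 11000 XOR 11001 = 00001
  pos 5: 10010 XOR 11001 = 01011
  pos 6: 10110 XOR 11001 = 01111
  pos 7: 11110 XOR 11001 = 00111
  pos 9: 11110 XOR 11001 = 00111
  pos 11: 11100 XOR 11001 = 00101
  pos 13: 10100 XOR 11001 = 01101
Remainder (last 4 bits) = 1101. This is the CRC / FCS.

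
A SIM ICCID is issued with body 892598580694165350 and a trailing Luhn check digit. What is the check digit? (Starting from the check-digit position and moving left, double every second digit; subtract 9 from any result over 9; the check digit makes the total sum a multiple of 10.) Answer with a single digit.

2

Partial digits right→left: 0 5 3 5 6 1 4 9 6 0 8 5 8 9 5 2 9 8
Double every second digit counting from the check-digit position (so the 1st, 3rd, 5th, ... of the partial from the right).
  doubled (with −9 where >9): 0 6 3 8 3 7 7 1 9 → sum 44
  kept as-is: 5 5 1 9 0 5 9 2 8 → sum 44
Total = 44 + 44 = 88.
Check digit = (10 − (88 mod 10)) mod 10 = 2.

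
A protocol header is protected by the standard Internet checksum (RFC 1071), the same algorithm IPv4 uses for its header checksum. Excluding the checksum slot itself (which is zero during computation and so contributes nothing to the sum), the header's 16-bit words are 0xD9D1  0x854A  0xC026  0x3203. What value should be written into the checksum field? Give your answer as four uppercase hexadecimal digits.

AEB9

One's-complement addition (fold any carry out of bit 15 back into bit 0):
  0xD9D1 + 0x854A = 0x15F1B → wrap carry → 0x5F1C
  0x5F1C + 0xC026 = 0x11F42 → wrap carry → 0x1F43
  0x1F43 + 0x3203 = 0x05146
One's-complement sum = 0x5146.
Checksum = ~0x5146 & 0xFFFF = 0xAEB9.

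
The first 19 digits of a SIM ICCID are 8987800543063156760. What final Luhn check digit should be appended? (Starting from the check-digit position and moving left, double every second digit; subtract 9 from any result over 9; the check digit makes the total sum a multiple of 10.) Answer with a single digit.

Partial digits right→left: 0 6 7 6 5 1 3 6 0 3 4 5 0 0 8 7 8 9 8
Double every second digit counting from the check-digit position (so the 1st, 3rd, 5th, ... of the partial from the right).
  doubled (with −9 where >9): 0 5 1 6 0 8 0 7 7 7 → sum 41
  kept as-is: 6 6 1 6 3 5 0 7 9 → sum 43
Total = 41 + 43 = 84.
Check digit = (10 − (84 mod 10)) mod 10 = 6.

6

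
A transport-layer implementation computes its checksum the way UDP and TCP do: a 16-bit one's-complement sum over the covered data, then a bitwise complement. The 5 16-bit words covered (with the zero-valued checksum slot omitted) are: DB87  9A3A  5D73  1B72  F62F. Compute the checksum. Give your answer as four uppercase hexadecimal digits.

One's-complement addition (fold any carry out of bit 15 back into bit 0):
  0xDB87 + 0x9A3A = 0x175C1 → wrap carry → 0x75C2
  0x75C2 + 0x5D73 = 0x0D335
  0xD335 + 0x1B72 = 0x0EEA7
  0xEEA7 + 0xF62F = 0x1E4D6 → wrap carry → 0xE4D7
One's-complement sum = 0xE4D7.
Checksum = ~0xE4D7 & 0xFFFF = 0x1B28.

1B28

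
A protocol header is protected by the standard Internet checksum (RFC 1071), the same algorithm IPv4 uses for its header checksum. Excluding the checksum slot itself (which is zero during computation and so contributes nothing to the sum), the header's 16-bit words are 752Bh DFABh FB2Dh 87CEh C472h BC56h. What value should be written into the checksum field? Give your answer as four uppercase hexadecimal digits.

A762

One's-complement addition (fold any carry out of bit 15 back into bit 0):
  0x752B + 0xDFAB = 0x154D6 → wrap carry → 0x54D7
  0x54D7 + 0xFB2D = 0x15004 → wrap carry → 0x5005
  0x5005 + 0x87CE = 0x0D7D3
  0xD7D3 + 0xC472 = 0x19C45 → wrap carry → 0x9C46
  0x9C46 + 0xBC56 = 0x1589C → wrap carry → 0x589D
One's-complement sum = 0x589D.
Checksum = ~0x589D & 0xFFFF = 0xA762.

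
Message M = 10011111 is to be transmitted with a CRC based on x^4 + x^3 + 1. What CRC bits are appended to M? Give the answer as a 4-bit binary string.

1001

Append 4 zeros: 100111110000. Divide by 11001 (XOR where the leading bit is 1):
  pos 0: 10011 XOR 11001 = 01010
  pos 1: 10101 XOR 11001 = 01100
  pos 2: 11001 XOR 11001 = 00000
  pos 7: 10000 XOR 11001 = 01001
Remainder (last 4 bits) = 1001. This is the CRC / FCS.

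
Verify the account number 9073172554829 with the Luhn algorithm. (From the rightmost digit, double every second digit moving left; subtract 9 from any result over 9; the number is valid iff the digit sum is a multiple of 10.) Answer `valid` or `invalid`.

From the right, keep odd positions and double even positions (subtract 9 from any doubled value over 9):
  doubled (positions 2,4,...): 4 8 1 5 6 0 → sum 24
  kept (positions 1,3,...): 9 8 5 2 1 7 9 → sum 41
Total = 65.
65 mod 10 = 5, so the number is invalid.

invalid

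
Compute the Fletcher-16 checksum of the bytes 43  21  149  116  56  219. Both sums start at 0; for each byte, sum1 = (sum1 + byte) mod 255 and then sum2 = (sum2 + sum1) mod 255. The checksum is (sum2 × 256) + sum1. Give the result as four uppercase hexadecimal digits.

6C5E

Running sums (mod 255):
  after byte 0 (43): sum1=43, sum2=43
  after byte 1 (21): sum1=64, sum2=107
  after byte 2 (149): sum1=213, sum2=65
  after byte 3 (116): sum1=74, sum2=139
  after byte 4 (56): sum1=130, sum2=14
  after byte 5 (219): sum1=94, sum2=108
Checksum = sum2·256 + sum1 = 108·256 + 94 = 27742 = 0x6C5E.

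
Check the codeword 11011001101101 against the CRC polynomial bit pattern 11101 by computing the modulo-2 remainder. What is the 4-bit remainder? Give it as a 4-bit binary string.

0001

Modulo-2 division of 11011001101101 by 11101:
  pos 0: 11011 XOR 11101 = 00110
  pos 2: 11000 XOR 11101 = 00101
  pos 4: 10111 XOR 11101 = 01010
  pos 5: 10100 XOR 11101 = 01001
  pos 6: 10011 XOR 11101 = 01110
  pos 7: 11101 XOR 11101 = 00000
Remainder = 0001 (nonzero — an error is detected).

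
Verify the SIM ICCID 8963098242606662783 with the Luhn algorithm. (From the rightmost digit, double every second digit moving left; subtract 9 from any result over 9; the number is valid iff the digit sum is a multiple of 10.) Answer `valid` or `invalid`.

From the right, keep odd positions and double even positions (subtract 9 from any doubled value over 9):
  doubled (positions 2,4,...): 7 4 3 0 4 4 9 6 9 → sum 46
  kept (positions 1,3,...): 3 7 6 6 6 4 8 0 6 8 → sum 54
Total = 100.
100 mod 10 = 0, so the number is valid.

valid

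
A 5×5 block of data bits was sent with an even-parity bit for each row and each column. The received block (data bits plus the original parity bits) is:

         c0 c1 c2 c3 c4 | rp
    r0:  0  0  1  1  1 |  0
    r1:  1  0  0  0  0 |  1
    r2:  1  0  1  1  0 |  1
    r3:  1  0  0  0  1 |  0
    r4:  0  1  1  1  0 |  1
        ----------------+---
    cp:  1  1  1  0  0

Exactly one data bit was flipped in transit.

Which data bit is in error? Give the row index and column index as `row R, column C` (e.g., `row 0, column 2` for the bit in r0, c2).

row 0, column 3

Recompute each row's even parity and compare to rp:
  r0: data parity 1, sent rp 0 → mismatch
  r1: data parity 1, sent rp 1 → ok
  r2: data parity 1, sent rp 1 → ok
  r3: data parity 0, sent rp 0 → ok
  r4: data parity 1, sent rp 1 → ok
Recompute each column's even parity and compare to cp:
  c0: data parity 1, sent cp 1 → ok
  c1: data parity 1, sent cp 1 → ok
  c2: data parity 1, sent cp 1 → ok
  c3: data parity 1, sent cp 0 → mismatch
  c4: data parity 0, sent cp 0 → ok
Exactly one row (r0) and one column (c3) fail → the flipped bit is at their intersection.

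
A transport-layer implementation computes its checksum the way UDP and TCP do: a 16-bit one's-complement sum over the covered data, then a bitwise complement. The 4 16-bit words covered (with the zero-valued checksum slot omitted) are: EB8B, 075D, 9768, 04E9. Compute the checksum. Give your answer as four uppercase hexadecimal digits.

One's-complement addition (fold any carry out of bit 15 back into bit 0):
  0xEB8B + 0x075D = 0x0F2E8
  0xF2E8 + 0x9768 = 0x18A50 → wrap carry → 0x8A51
  0x8A51 + 0x04E9 = 0x08F3A
One's-complement sum = 0x8F3A.
Checksum = ~0x8F3A & 0xFFFF = 0x70C5.

70C5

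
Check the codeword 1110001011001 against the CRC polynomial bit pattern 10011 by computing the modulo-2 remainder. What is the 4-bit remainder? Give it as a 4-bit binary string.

0000

Modulo-2 division of 1110001011001 by 10011:
  pos 0: 11100 XOR 10011 = 01111
  pos 1: 11110 XOR 10011 = 01101
  pos 2: 11011 XOR 10011 = 01000
  pos 3: 10000 XOR 10011 = 00011
  pos 6: 11110 XOR 10011 = 01101
  pos 7: 11010 XOR 10011 = 01001
  pos 8: 10011 XOR 10011 = 00000
Remainder = 0000 (zero — the frame passes the CRC check).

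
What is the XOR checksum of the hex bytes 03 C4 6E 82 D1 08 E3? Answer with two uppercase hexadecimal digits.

11

XOR the bytes together:
  start with 0x03
  0x03 ⊕ 0xC4 = 0xC7
  0xC7 ⊕ 0x6E = 0xA9
  0xA9 ⊕ 0x82 = 0x2B
  0x2B ⊕ 0xD1 = 0xFA
  0xFA ⊕ 0x08 = 0xF2
  0xF2 ⊕ 0xE3 = 0x11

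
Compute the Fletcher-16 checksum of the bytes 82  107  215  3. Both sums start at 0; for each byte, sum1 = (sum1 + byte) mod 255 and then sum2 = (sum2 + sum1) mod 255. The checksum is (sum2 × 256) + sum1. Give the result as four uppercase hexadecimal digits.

Running sums (mod 255):
  after byte 0 (82): sum1=82, sum2=82
  after byte 1 (107): sum1=189, sum2=16
  after byte 2 (215): sum1=149, sum2=165
  after byte 3 (3): sum1=152, sum2=62
Checksum = sum2·256 + sum1 = 62·256 + 152 = 16024 = 0x3E98.

3E98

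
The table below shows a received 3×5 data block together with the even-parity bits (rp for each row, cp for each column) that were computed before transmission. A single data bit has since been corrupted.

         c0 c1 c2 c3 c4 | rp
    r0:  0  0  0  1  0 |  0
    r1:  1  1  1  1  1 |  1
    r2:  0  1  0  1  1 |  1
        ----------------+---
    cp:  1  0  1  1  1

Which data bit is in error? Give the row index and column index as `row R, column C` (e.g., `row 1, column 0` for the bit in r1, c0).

Recompute each row's even parity and compare to rp:
  r0: data parity 1, sent rp 0 → mismatch
  r1: data parity 1, sent rp 1 → ok
  r2: data parity 1, sent rp 1 → ok
Recompute each column's even parity and compare to cp:
  c0: data parity 1, sent cp 1 → ok
  c1: data parity 0, sent cp 0 → ok
  c2: data parity 1, sent cp 1 → ok
  c3: data parity 1, sent cp 1 → ok
  c4: data parity 0, sent cp 1 → mismatch
Exactly one row (r0) and one column (c4) fail → the flipped bit is at their intersection.

row 0, column 4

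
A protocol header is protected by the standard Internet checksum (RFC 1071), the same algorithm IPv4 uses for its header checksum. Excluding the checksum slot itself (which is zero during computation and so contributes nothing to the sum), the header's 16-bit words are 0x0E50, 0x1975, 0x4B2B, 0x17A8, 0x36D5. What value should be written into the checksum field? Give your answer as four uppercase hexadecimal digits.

3E92

One's-complement addition (fold any carry out of bit 15 back into bit 0):
  0x0E50 + 0x1975 = 0x027C5
  0x27C5 + 0x4B2B = 0x072F0
  0x72F0 + 0x17A8 = 0x08A98
  0x8A98 + 0x36D5 = 0x0C16D
One's-complement sum = 0xC16D.
Checksum = ~0xC16D & 0xFFFF = 0x3E92.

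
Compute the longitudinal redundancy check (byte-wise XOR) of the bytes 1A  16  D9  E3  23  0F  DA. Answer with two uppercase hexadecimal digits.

C0

XOR the bytes together:
  start with 0x1A
  0x1A ⊕ 0x16 = 0x0C
  0x0C ⊕ 0xD9 = 0xD5
  0xD5 ⊕ 0xE3 = 0x36
  0x36 ⊕ 0x23 = 0x15
  0x15 ⊕ 0x0F = 0x1A
  0x1A ⊕ 0xDA = 0xC0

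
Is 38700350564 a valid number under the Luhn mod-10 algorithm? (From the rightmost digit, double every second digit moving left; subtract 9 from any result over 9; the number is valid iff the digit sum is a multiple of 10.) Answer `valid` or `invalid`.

valid

From the right, keep odd positions and double even positions (subtract 9 from any doubled value over 9):
  doubled (positions 2,4,...): 3 0 6 0 7 → sum 16
  kept (positions 1,3,...): 4 5 5 0 7 3 → sum 24
Total = 40.
40 mod 10 = 0, so the number is valid.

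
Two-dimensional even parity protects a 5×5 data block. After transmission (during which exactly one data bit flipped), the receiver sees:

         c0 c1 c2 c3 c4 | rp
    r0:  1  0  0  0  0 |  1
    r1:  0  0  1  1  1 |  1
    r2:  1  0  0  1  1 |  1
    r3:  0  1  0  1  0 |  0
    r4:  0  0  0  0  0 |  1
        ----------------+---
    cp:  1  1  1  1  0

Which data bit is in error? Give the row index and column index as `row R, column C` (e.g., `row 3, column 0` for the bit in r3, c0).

Recompute each row's even parity and compare to rp:
  r0: data parity 1, sent rp 1 → ok
  r1: data parity 1, sent rp 1 → ok
  r2: data parity 1, sent rp 1 → ok
  r3: data parity 0, sent rp 0 → ok
  r4: data parity 0, sent rp 1 → mismatch
Recompute each column's even parity and compare to cp:
  c0: data parity 0, sent cp 1 → mismatch
  c1: data parity 1, sent cp 1 → ok
  c2: data parity 1, sent cp 1 → ok
  c3: data parity 1, sent cp 1 → ok
  c4: data parity 0, sent cp 0 → ok
Exactly one row (r4) and one column (c0) fail → the flipped bit is at their intersection.

row 4, column 0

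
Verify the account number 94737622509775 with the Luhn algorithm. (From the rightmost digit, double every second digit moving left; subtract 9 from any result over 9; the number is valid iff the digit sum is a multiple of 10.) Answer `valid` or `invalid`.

invalid

From the right, keep odd positions and double even positions (subtract 9 from any doubled value over 9):
  doubled (positions 2,4,...): 5 9 1 4 5 5 9 → sum 38
  kept (positions 1,3,...): 5 7 0 2 6 3 4 → sum 27
Total = 65.
65 mod 10 = 5, so the number is invalid.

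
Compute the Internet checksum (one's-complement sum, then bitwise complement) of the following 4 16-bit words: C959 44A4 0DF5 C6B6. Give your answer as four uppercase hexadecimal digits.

One's-complement addition (fold any carry out of bit 15 back into bit 0):
  0xC959 + 0x44A4 = 0x10DFD → wrap carry → 0x0DFE
  0x0DFE + 0x0DF5 = 0x01BF3
  0x1BF3 + 0xC6B6 = 0x0E2A9
One's-complement sum = 0xE2A9.
Checksum = ~0xE2A9 & 0xFFFF = 0x1D56.

1D56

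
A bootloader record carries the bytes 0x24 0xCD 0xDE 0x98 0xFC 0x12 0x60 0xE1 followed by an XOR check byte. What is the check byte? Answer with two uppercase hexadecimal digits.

XOR the bytes together:
  start with 0x24
  0x24 ⊕ 0xCD = 0xE9
  0xE9 ⊕ 0xDE = 0x37
  0x37 ⊕ 0x98 = 0xAF
  0xAF ⊕ 0xFC = 0x53
  0x53 ⊕ 0x12 = 0x41
  0x41 ⊕ 0x60 = 0x21
  0x21 ⊕ 0xE1 = 0xC0

C0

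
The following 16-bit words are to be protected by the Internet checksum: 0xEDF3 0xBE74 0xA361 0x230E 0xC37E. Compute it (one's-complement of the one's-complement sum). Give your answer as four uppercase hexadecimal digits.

One's-complement addition (fold any carry out of bit 15 back into bit 0):
  0xEDF3 + 0xBE74 = 0x1AC67 → wrap carry → 0xAC68
  0xAC68 + 0xA361 = 0x14FC9 → wrap carry → 0x4FCA
  0x4FCA + 0x230E = 0x072D8
  0x72D8 + 0xC37E = 0x13656 → wrap carry → 0x3657
One's-complement sum = 0x3657.
Checksum = ~0x3657 & 0xFFFF = 0xC9A8.

C9A8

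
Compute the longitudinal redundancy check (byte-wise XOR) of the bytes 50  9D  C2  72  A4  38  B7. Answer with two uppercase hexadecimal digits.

XOR the bytes together:
  start with 0x50
  0x50 ⊕ 0x9D = 0xCD
  0xCD ⊕ 0xC2 = 0x0F
  0x0F ⊕ 0x72 = 0x7D
  0x7D ⊕ 0xA4 = 0xD9
  0xD9 ⊕ 0x38 = 0xE1
  0xE1 ⊕ 0xB7 = 0x56

56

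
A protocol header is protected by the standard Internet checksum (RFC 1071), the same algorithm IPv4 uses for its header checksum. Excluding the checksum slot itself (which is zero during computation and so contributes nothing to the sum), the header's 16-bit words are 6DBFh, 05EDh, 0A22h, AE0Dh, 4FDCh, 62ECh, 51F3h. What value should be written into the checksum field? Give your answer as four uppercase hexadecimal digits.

CF67

One's-complement addition (fold any carry out of bit 15 back into bit 0):
  0x6DBF + 0x05ED = 0x073AC
  0x73AC + 0x0A22 = 0x07DCE
  0x7DCE + 0xAE0D = 0x12BDB → wrap carry → 0x2BDC
  0x2BDC + 0x4FDC = 0x07BB8
  0x7BB8 + 0x62EC = 0x0DEA4
  0xDEA4 + 0x51F3 = 0x13097 → wrap carry → 0x3098
One's-complement sum = 0x3098.
Checksum = ~0x3098 & 0xFFFF = 0xCF67.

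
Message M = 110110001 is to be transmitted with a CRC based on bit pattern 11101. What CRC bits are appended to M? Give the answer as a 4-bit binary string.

Append 4 zeros: 1101100010000. Divide by 11101 (XOR where the leading bit is 1):
  pos 0: 11011 XOR 11101 = 00110
  pos 2: 11000 XOR 11101 = 00101
  pos 4: 10101 XOR 11101 = 01000
  pos 5: 10000 XOR 11101 = 01101
  pos 6: 11010 XOR 11101 = 00111
  pos 8: 11100 XOR 11101 = 00001
Remainder (last 4 bits) = 0001. This is the CRC / FCS.

0001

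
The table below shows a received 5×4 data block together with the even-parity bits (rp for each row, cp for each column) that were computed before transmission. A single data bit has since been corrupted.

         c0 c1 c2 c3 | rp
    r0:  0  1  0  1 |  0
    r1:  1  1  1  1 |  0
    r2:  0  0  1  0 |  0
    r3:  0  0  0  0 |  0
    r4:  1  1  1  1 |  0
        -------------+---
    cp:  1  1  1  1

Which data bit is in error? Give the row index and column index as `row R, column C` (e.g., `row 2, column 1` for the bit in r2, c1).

row 2, column 0

Recompute each row's even parity and compare to rp:
  r0: data parity 0, sent rp 0 → ok
  r1: data parity 0, sent rp 0 → ok
  r2: data parity 1, sent rp 0 → mismatch
  r3: data parity 0, sent rp 0 → ok
  r4: data parity 0, sent rp 0 → ok
Recompute each column's even parity and compare to cp:
  c0: data parity 0, sent cp 1 → mismatch
  c1: data parity 1, sent cp 1 → ok
  c2: data parity 1, sent cp 1 → ok
  c3: data parity 1, sent cp 1 → ok
Exactly one row (r2) and one column (c0) fail → the flipped bit is at their intersection.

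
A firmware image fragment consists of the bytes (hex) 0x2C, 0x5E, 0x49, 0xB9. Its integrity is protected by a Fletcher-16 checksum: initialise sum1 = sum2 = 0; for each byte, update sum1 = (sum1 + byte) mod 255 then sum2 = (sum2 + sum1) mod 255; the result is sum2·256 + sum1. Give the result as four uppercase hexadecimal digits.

Running sums (mod 255):
  after byte 0 (0x2C): sum1=44, sum2=44
  after byte 1 (0x5E): sum1=138, sum2=182
  after byte 2 (0x49): sum1=211, sum2=138
  after byte 3 (0xB9): sum1=141, sum2=24
Checksum = sum2·256 + sum1 = 24·256 + 141 = 6285 = 0x188D.

188D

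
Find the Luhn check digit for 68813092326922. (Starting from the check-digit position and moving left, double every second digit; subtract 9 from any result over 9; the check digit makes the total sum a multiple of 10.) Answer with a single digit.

3

Partial digits right→left: 2 2 9 6 2 3 2 9 0 3 1 8 8 6
Double every second digit counting from the check-digit position (so the 1st, 3rd, 5th, ... of the partial from the right).
  doubled (with −9 where >9): 4 9 4 4 0 2 7 → sum 30
  kept as-is: 2 6 3 9 3 8 6 → sum 37
Total = 30 + 37 = 67.
Check digit = (10 − (67 mod 10)) mod 10 = 3.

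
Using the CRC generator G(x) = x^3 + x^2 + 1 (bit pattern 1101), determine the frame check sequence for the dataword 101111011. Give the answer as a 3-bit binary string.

100

Append 3 zeros: 101111011000. Divide by 1101 (XOR where the leading bit is 1):
  pos 0: 1011 XOR 1101 = 0110
  pos 1: 1101 XOR 1101 = 0000
  pos 5: 1011 XOR 1101 = 0110
  pos 6: 1100 XOR 1101 = 0001
Remainder (last 3 bits) = 100. This is the CRC / FCS.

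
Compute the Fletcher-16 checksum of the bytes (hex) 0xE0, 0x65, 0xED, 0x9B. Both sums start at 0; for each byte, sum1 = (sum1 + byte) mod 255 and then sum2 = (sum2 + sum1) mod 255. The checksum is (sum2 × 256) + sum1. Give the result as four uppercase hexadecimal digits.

2BCF

Running sums (mod 255):
  after byte 0 (0xE0): sum1=224, sum2=224
  after byte 1 (0x65): sum1=70, sum2=39
  after byte 2 (0xED): sum1=52, sum2=91
  after byte 3 (0x9B): sum1=207, sum2=43
Checksum = sum2·256 + sum1 = 43·256 + 207 = 11215 = 0x2BCF.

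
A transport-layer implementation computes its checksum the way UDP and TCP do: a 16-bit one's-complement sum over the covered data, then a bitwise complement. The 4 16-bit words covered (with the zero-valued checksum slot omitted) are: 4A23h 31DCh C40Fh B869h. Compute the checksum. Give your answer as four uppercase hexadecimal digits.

0787

One's-complement addition (fold any carry out of bit 15 back into bit 0):
  0x4A23 + 0x31DC = 0x07BFF
  0x7BFF + 0xC40F = 0x1400E → wrap carry → 0x400F
  0x400F + 0xB869 = 0x0F878
One's-complement sum = 0xF878.
Checksum = ~0xF878 & 0xFFFF = 0x0787.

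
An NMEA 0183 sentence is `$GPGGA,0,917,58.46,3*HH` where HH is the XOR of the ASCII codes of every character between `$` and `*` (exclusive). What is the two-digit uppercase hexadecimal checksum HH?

4B

XOR the ASCII codes of the payload characters:
  'G' = 0x47 → acc = 0x47
  'P' = 0x50 → acc = 0x17
  'G' = 0x47 → acc = 0x50
  'G' = 0x47 → acc = 0x17
  'A' = 0x41 → acc = 0x56
  ',' = 0x2C → acc = 0x7A
  '0' = 0x30 → acc = 0x4A
  ',' = 0x2C → acc = 0x66
  '9' = 0x39 → acc = 0x5F
  '1' = 0x31 → acc = 0x6E
  '7' = 0x37 → acc = 0x59
  ',' = 0x2C → acc = 0x75
  '5' = 0x35 → acc = 0x40
  '8' = 0x38 → acc = 0x78
  '.' = 0x2E → acc = 0x56
  '4' = 0x34 → acc = 0x62
  '6' = 0x36 → acc = 0x54
  ',' = 0x2C → acc = 0x78
  '3' = 0x33 → acc = 0x4B
Checksum = 0x4B.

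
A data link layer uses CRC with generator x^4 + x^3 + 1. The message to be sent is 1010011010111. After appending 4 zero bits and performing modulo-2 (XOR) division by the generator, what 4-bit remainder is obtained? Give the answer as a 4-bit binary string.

Append 4 zeros: 10100110101110000. Divide by 11001 (XOR where the leading bit is 1):
  pos 0: 10100 XOR 11001 = 01101
  pos 1: 11011 XOR 11001 = 00010
  pos 4: 10101 XOR 11001 = 01100
  pos 5: 11000 XOR 11001 = 00001
  pos 9: 11110 XOR 11001 = 00111
  pos 11: 11100 XOR 11001 = 00101
Remainder (last 4 bits) = 1010. This is the CRC / FCS.

1010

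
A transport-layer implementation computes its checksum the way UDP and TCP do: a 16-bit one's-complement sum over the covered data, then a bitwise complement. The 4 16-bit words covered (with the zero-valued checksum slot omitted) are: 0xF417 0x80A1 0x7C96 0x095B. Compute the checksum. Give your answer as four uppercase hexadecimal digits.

One's-complement addition (fold any carry out of bit 15 back into bit 0):
  0xF417 + 0x80A1 = 0x174B8 → wrap carry → 0x74B9
  0x74B9 + 0x7C96 = 0x0F14F
  0xF14F + 0x095B = 0x0FAAA
One's-complement sum = 0xFAAA.
Checksum = ~0xFAAA & 0xFFFF = 0x0555.

0555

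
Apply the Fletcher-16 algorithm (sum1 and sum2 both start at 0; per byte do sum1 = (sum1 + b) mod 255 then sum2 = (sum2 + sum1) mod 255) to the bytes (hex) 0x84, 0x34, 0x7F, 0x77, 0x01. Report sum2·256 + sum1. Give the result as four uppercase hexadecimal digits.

D5B0

Running sums (mod 255):
  after byte 0 (0x84): sum1=132, sum2=132
  after byte 1 (0x34): sum1=184, sum2=61
  after byte 2 (0x7F): sum1=56, sum2=117
  after byte 3 (0x77): sum1=175, sum2=37
  after byte 4 (0x01): sum1=176, sum2=213
Checksum = sum2·256 + sum1 = 213·256 + 176 = 54704 = 0xD5B0.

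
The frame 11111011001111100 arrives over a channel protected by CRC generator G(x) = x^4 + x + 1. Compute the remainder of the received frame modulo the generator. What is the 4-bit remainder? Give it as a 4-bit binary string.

Modulo-2 division of 11111011001111100 by 10011:
  pos 0: 11111 XOR 10011 = 01100
  pos 1: 11000 XOR 10011 = 01011
  pos 2: 10111 XOR 10011 = 00100
  pos 4: 10010 XOR 10011 = 00001
  pos 8: 10111 XOR 10011 = 00100
  pos 10: 10011 XOR 10011 = 00000
Remainder = 0000 (zero — the frame passes the CRC check).

0000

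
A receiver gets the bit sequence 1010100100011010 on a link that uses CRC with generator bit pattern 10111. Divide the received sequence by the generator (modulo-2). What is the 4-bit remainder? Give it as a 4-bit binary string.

0001

Modulo-2 division of 1010100100011010 by 10111:
  pos 0: 10101 XOR 10111 = 00010
  pos 3: 10001 XOR 10111 = 00110
  pos 5: 11000 XOR 10111 = 01111
  pos 6: 11110 XOR 10111 = 01001
  pos 7: 10011 XOR 10111 = 00100
  pos 9: 10010 XOR 10111 = 00101
  pos 11: 10110 XOR 10111 = 00001
Remainder = 0001 (nonzero — an error is detected).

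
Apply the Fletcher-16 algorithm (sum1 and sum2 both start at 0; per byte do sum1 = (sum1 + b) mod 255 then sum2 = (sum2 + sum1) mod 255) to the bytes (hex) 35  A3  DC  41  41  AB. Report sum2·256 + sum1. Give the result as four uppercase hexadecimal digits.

Running sums (mod 255):
  after byte 0 (35): sum1=53, sum2=53
  after byte 1 (A3): sum1=216, sum2=14
  after byte 2 (DC): sum1=181, sum2=195
  after byte 3 (41): sum1=246, sum2=186
  after byte 4 (41): sum1=56, sum2=242
  after byte 5 (AB): sum1=227, sum2=214
Checksum = sum2·256 + sum1 = 214·256 + 227 = 55011 = 0xD6E3.

D6E3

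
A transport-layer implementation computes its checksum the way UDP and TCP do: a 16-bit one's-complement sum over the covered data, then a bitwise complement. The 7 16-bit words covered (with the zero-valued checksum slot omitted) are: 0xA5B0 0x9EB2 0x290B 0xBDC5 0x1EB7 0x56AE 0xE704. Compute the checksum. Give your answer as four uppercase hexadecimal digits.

One's-complement addition (fold any carry out of bit 15 back into bit 0):
  0xA5B0 + 0x9EB2 = 0x14462 → wrap carry → 0x4463
  0x4463 + 0x290B = 0x06D6E
  0x6D6E + 0xBDC5 = 0x12B33 → wrap carry → 0x2B34
  0x2B34 + 0x1EB7 = 0x049EB
  0x49EB + 0x56AE = 0x0A099
  0xA099 + 0xE704 = 0x1879D → wrap carry → 0x879E
One's-complement sum = 0x879E.
Checksum = ~0x879E & 0xFFFF = 0x7861.

7861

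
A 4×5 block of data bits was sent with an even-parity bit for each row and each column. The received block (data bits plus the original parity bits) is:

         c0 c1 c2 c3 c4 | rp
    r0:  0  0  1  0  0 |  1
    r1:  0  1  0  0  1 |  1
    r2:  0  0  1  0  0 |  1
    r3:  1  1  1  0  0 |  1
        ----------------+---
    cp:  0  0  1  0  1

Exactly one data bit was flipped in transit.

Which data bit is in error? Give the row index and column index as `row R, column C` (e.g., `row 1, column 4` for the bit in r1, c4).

row 1, column 0

Recompute each row's even parity and compare to rp:
  r0: data parity 1, sent rp 1 → ok
  r1: data parity 0, sent rp 1 → mismatch
  r2: data parity 1, sent rp 1 → ok
  r3: data parity 1, sent rp 1 → ok
Recompute each column's even parity and compare to cp:
  c0: data parity 1, sent cp 0 → mismatch
  c1: data parity 0, sent cp 0 → ok
  c2: data parity 1, sent cp 1 → ok
  c3: data parity 0, sent cp 0 → ok
  c4: data parity 1, sent cp 1 → ok
Exactly one row (r1) and one column (c0) fail → the flipped bit is at their intersection.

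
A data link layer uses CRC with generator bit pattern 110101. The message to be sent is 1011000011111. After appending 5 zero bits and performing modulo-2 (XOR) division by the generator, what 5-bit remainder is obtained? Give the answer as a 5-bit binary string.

10001

Append 5 zeros: 101100001111100000. Divide by 110101 (XOR where the leading bit is 1):
  pos 0: 101100 XOR 110101 = 011001
  pos 1: 110010 XOR 110101 = 000111
  pos 4: 111011 XOR 110101 = 001110
  pos 6: 111011 XOR 110101 = 001110
  pos 8: 111010 XOR 110101 = 001111
  pos 10: 111100 XOR 110101 = 001001
  pos 12: 100100 XOR 110101 = 010001
Remainder (last 5 bits) = 10001. This is the CRC / FCS.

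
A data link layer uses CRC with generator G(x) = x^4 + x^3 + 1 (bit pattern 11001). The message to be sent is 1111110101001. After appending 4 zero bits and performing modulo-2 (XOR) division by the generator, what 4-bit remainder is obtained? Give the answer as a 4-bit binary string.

1100

Append 4 zeros: 11111101010010000. Divide by 11001 (XOR where the leading bit is 1):
  pos 0: 11111 XOR 11001 = 00110
  pos 2: 11010 XOR 11001 = 00011
  pos 5: 11101 XOR 11001 = 00100
  pos 7: 10000 XOR 11001 = 01001
  pos 8: 10011 XOR 11001 = 01010
  pos 9: 10100 XOR 11001 = 01101
  pos 10: 11010 XOR 11001 = 00011
Remainder (last 4 bits) = 1100. This is the CRC / FCS.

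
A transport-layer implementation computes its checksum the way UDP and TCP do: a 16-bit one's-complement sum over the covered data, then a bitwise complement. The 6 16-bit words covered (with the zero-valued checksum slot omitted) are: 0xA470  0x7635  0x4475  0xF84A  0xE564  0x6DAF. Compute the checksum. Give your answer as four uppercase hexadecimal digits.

5585

One's-complement addition (fold any carry out of bit 15 back into bit 0):
  0xA470 + 0x7635 = 0x11AA5 → wrap carry → 0x1AA6
  0x1AA6 + 0x4475 = 0x05F1B
  0x5F1B + 0xF84A = 0x15765 → wrap carry → 0x5766
  0x5766 + 0xE564 = 0x13CCA → wrap carry → 0x3CCB
  0x3CCB + 0x6DAF = 0x0AA7A
One's-complement sum = 0xAA7A.
Checksum = ~0xAA7A & 0xFFFF = 0x5585.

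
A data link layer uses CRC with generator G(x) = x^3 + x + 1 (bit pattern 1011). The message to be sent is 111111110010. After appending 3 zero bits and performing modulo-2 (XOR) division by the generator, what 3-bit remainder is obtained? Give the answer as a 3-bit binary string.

Append 3 zeros: 111111110010000. Divide by 1011 (XOR where the leading bit is 1):
  pos 0: 1111 XOR 1011 = 0100
  pos 1: 1001 XOR 1011 = 0010
  pos 3: 1011 XOR 1011 = 0000
  pos 7: 1001 XOR 1011 = 0010
  pos 9: 1000 XOR 1011 = 0011
  pos 11: 1100 XOR 1011 = 0111
Remainder (last 3 bits) = 111. This is the CRC / FCS.

111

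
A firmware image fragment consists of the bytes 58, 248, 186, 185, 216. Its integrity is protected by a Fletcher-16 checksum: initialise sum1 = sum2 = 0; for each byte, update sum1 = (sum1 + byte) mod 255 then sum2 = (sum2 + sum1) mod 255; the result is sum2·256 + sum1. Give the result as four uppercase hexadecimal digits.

8380

Running sums (mod 255):
  after byte 0 (58): sum1=58, sum2=58
  after byte 1 (248): sum1=51, sum2=109
  after byte 2 (186): sum1=237, sum2=91
  after byte 3 (185): sum1=167, sum2=3
  after byte 4 (216): sum1=128, sum2=131
Checksum = sum2·256 + sum1 = 131·256 + 128 = 33664 = 0x8380.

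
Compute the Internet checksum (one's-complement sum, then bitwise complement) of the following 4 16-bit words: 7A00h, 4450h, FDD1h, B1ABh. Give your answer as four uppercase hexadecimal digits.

One's-complement addition (fold any carry out of bit 15 back into bit 0):
  0x7A00 + 0x4450 = 0x0BE50
  0xBE50 + 0xFDD1 = 0x1BC21 → wrap carry → 0xBC22
  0xBC22 + 0xB1AB = 0x16DCD → wrap carry → 0x6DCE
One's-complement sum = 0x6DCE.
Checksum = ~0x6DCE & 0xFFFF = 0x9231.

9231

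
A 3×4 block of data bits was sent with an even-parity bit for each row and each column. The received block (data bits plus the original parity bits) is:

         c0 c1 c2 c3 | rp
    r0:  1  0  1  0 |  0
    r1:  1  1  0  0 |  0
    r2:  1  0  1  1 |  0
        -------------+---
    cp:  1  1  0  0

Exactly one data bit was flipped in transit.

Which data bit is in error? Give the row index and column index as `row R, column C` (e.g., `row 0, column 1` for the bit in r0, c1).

row 2, column 3

Recompute each row's even parity and compare to rp:
  r0: data parity 0, sent rp 0 → ok
  r1: data parity 0, sent rp 0 → ok
  r2: data parity 1, sent rp 0 → mismatch
Recompute each column's even parity and compare to cp:
  c0: data parity 1, sent cp 1 → ok
  c1: data parity 1, sent cp 1 → ok
  c2: data parity 0, sent cp 0 → ok
  c3: data parity 1, sent cp 0 → mismatch
Exactly one row (r2) and one column (c3) fail → the flipped bit is at their intersection.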